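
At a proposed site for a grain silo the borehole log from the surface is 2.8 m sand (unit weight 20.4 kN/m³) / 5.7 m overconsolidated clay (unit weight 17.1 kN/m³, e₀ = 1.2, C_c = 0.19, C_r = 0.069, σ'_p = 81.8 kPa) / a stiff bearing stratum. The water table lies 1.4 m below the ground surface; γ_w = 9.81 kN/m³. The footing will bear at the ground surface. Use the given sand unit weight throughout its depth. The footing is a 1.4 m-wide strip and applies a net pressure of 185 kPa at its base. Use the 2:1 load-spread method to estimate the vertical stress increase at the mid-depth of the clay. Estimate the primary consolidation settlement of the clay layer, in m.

S_c ≈ 0.0637 m

Mid-depth of clay below the ground surface: z = 2.8 + 5.7/2 = 5.65 m.
Total vertical stress at mid-clay: σ_v = 20.4×2.8 + 17.1×2.85 = 105.85 kPa.
Pore pressure: u = 9.81×(5.65 − 1.4) = 41.693 kPa.
Initial effective stress: σ'_0 = σ_v − u = 105.85 − 41.693 = 64.157 kPa.
Stress increase at mid-clay by the 2:1 spreading method:
Δσ = qB/(B+z) = 185×1.4/(1.4+5.65) = 36.738 kPa
Final effective stress: σ'_f = 64.157 + 36.738 = 100.89 kPa.
σ'_f = 100.89 > σ'_p = 81.8 kPa, so the stress path crosses the preconsolidation pressure — recompression up to σ'_p, then virgin compression beyond:
S_c = H/(1+e₀)·[C_r·log₁₀(σ'_p/σ'_0) + C_c·log₁₀(σ'_f/σ'_p)]
    = 5.7/2.2 × [0.069×log₁₀(81.8/64.157) + 0.19×log₁₀(100.89/81.8)]
    = 2.5909 × [0.0072801 + 0.017308] = 0.06371 m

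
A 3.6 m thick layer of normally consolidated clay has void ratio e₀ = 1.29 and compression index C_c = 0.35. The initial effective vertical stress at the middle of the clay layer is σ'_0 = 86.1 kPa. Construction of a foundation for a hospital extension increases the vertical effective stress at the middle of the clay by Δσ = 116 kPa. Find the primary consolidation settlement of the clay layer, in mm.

Final effective stress: σ'_f = σ'_0 + Δσ = 86.1 + 116 = 202.1 kPa.
Normally consolidated clay, so the full stress increment lies on the virgin compression line:
S_c = C_c·H/(1+e₀)·log₁₀(σ'_f/σ'_0) = 0.35×3.6/(1+1.29)×log₁₀(202.1/86.1)
    = 0.55022 × 0.37056 = 0.2039 m

S_c ≈ 204 mm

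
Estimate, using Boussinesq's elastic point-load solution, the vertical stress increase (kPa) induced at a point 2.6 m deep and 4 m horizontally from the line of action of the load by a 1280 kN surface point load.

Boussinesq vertical stress below a point load on an elastic half-space:
Δσ_z = 3P/(2πz²) · [1 + (r/z)²]^(−5/2)
r/z = 4/2.6 = 1.5385; [1+(r/z)²]^(−5/2) = 0.048077.
Δσ_z = 3×1280/(2π×2.6²) × 0.048077 = 90.408 × 0.048077 = 4.347 kPa

Δσ_z ≈ 4.35 kPa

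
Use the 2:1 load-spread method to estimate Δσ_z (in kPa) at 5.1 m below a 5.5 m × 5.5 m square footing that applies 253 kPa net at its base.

Δσ_z ≈ 68.1 kPa

By the 2:1 method the load spreads at 1 horizontal : 2 vertical, so at depth z the loaded area has grown by z in each plan dimension:
Δσ = qBL/((B+z)(L+z)) = 253×5.5×5.5/((5.5+5.1)(5.5+5.1)) = 68.114 kPa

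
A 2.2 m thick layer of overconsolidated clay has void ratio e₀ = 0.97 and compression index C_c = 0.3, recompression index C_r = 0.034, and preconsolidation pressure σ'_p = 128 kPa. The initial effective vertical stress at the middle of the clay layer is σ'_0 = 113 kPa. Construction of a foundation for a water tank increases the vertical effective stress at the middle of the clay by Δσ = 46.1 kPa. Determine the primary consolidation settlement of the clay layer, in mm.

Final effective stress: σ'_f = 113 + 46.1 = 159.1 kPa.
σ'_f = 159.1 > σ'_p = 128 kPa, so the stress path crosses the preconsolidation pressure — recompression up to σ'_p, then virgin compression beyond:
S_c = H/(1+e₀)·[C_r·log₁₀(σ'_p/σ'_0) + C_c·log₁₀(σ'_f/σ'_p)]
    = 2.2/1.97 × [0.034×log₁₀(128/113) + 0.3×log₁₀(159.1/128)]
    = 1.1168 × [0.0018405 + 0.028338] = 0.0337 m

S_c ≈ 33.7 mm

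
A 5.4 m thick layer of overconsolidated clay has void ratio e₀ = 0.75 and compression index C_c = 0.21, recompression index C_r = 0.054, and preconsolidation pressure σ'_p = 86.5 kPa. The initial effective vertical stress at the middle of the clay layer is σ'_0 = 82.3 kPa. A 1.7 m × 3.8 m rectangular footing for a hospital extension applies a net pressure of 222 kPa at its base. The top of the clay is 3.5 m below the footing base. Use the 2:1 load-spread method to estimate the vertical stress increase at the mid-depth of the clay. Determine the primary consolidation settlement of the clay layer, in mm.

Mid-depth of clay below the footing base: z = 3.5 + 5.4/2 = 6.2 m.
Stress increase at mid-clay by the 2:1 spreading method:
Δσ = qBL/((B+z)(L+z)) = 222×1.7×3.8/((1.7+6.2)(3.8+6.2)) = 18.153 kPa
Final effective stress: σ'_f = 82.3 + 18.153 = 100.45 kPa.
σ'_f = 100.45 > σ'_p = 86.5 kPa, so the stress path crosses the preconsolidation pressure — recompression up to σ'_p, then virgin compression beyond:
S_c = H/(1+e₀)·[C_r·log₁₀(σ'_p/σ'_0) + C_c·log₁₀(σ'_f/σ'_p)]
    = 5.4/1.75 × [0.054×log₁₀(86.5/82.3) + 0.21×log₁₀(100.45/86.5)]
    = 3.0857 × [0.0011673 + 0.013636] = 0.04568 m

S_c ≈ 45.7 mm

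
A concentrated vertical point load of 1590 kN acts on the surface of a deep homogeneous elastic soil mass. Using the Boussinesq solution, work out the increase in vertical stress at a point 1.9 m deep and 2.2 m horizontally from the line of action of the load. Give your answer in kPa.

Boussinesq vertical stress below a point load on an elastic half-space:
Δσ_z = 3P/(2πz²) · [1 + (r/z)²]^(−5/2)
r/z = 2.2/1.9 = 1.1579; [1+(r/z)²]^(−5/2) = 0.1193.
Δσ_z = 3×1590/(2π×1.9²) × 0.1193 = 210.3 × 0.1193 = 25.09 kPa

Δσ_z ≈ 25.1 kPa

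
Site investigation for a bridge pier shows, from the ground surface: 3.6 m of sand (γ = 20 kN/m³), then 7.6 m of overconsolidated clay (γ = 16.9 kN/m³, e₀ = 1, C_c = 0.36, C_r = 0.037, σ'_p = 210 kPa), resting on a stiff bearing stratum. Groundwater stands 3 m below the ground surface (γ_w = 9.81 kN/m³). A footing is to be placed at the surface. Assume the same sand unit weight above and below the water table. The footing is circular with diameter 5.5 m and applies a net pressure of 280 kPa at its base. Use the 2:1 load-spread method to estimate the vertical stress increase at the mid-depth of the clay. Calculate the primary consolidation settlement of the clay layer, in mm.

Mid-depth of clay below the ground surface: z = 3.6 + 7.6/2 = 7.4 m.
Total vertical stress at mid-clay: σ_v = 20×3.6 + 16.9×3.8 = 136.22 kPa.
Pore pressure: u = 9.81×(7.4 − 3) = 43.164 kPa.
Initial effective stress: σ'_0 = σ_v − u = 136.22 − 43.164 = 93.056 kPa.
Stress increase at mid-clay by the 2:1 spreading method:
Δσ ≈ qD²/(D+z)² = 280×5.5²/(5.5+7.4)² = 50.898 kPa
Final effective stress: σ'_f = 93.056 + 50.898 = 143.95 kPa.
σ'_f = 143.95 ≤ σ'_p = 210 kPa, so the clay remains overconsolidated and only the recompression index applies:
S_c = C_r·H/(1+e₀)·log₁₀(σ'_f/σ'_0) = 0.037×7.6/2×log₁₀(143.95/93.056)
    = 0.1406 × 0.18947 = 0.02664 m

S_c ≈ 26.6 mm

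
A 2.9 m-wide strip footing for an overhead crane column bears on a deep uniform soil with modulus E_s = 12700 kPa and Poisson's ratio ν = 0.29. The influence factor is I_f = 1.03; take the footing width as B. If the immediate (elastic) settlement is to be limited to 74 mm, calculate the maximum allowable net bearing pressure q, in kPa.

q ≈ 344 kPa

S_e = q·B·(1−ν²)/E_s · I_f  ⇒  q = S_e·E_s / (B·(1−ν²)·I_f).
q = 0.074 × 12700 / (2.9 × 0.9159 × 1.03) = 343.5 kPa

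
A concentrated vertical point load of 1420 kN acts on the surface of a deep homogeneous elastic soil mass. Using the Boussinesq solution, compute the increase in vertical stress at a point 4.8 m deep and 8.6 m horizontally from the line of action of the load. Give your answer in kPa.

Δσ_z ≈ 0.809 kPa

Boussinesq vertical stress below a point load on an elastic half-space:
Δσ_z = 3P/(2πz²) · [1 + (r/z)²]^(−5/2)
r/z = 8.6/4.8 = 1.7917; [1+(r/z)²]^(−5/2) = 0.027496.
Δσ_z = 3×1420/(2π×4.8²) × 0.027496 = 29.427 × 0.027496 = 0.8091 kPa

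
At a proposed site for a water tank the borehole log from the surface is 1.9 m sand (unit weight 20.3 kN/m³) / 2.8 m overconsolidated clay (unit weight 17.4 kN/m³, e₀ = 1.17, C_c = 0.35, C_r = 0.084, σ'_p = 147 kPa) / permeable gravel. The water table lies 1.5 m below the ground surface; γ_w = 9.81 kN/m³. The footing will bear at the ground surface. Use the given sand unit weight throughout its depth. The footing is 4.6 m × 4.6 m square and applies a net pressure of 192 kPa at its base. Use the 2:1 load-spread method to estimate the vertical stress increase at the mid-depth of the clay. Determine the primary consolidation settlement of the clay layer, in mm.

Mid-depth of clay below the ground surface: z = 1.9 + 2.8/2 = 3.3 m.
Total vertical stress at mid-clay: σ_v = 20.3×1.9 + 17.4×1.4 = 62.93 kPa.
Pore pressure: u = 9.81×(3.3 − 1.5) = 17.658 kPa.
Initial effective stress: σ'_0 = σ_v − u = 62.93 − 17.658 = 45.272 kPa.
Stress increase at mid-clay by the 2:1 spreading method:
Δσ = qBL/((B+z)(L+z)) = 192×4.6×4.6/((4.6+3.3)(4.6+3.3)) = 65.097 kPa
Final effective stress: σ'_f = 45.272 + 65.097 = 110.37 kPa.
σ'_f = 110.37 ≤ σ'_p = 147 kPa, so the clay remains overconsolidated and only the recompression index applies:
S_c = C_r·H/(1+e₀)·log₁₀(σ'_f/σ'_0) = 0.084×2.8/2.17×log₁₀(110.37/45.272)
    = 0.10839 × 0.38702 = 0.04195 m

S_c ≈ 41.9 mm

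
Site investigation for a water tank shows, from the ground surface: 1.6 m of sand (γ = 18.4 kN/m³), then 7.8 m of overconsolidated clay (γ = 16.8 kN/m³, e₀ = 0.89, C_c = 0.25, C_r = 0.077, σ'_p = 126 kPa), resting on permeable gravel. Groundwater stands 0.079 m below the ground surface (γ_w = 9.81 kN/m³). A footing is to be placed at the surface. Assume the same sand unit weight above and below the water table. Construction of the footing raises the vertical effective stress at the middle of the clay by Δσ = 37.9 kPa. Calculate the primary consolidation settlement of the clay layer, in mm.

Mid-depth of clay below the ground surface: z = 1.6 + 7.8/2 = 5.5 m.
Total vertical stress at mid-clay: σ_v = 18.4×1.6 + 16.8×3.9 = 94.96 kPa.
Pore pressure: u = 9.81×(5.5 − 0.079) = 53.18 kPa.
Initial effective stress: σ'_0 = σ_v − u = 94.96 − 53.18 = 41.78 kPa.
Final effective stress: σ'_f = 41.78 + 37.9 = 79.68 kPa.
σ'_f = 79.68 ≤ σ'_p = 126 kPa, so the clay remains overconsolidated and only the recompression index applies:
S_c = C_r·H/(1+e₀)·log₁₀(σ'_f/σ'_0) = 0.077×7.8/1.89×log₁₀(79.68/41.78)
    = 0.31778 × 0.28038 = 0.0891 m

S_c ≈ 89.1 mm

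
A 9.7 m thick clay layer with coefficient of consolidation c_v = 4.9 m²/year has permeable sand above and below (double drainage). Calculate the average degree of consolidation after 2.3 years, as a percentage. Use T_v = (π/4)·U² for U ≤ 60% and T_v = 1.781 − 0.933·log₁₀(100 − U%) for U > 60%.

U ≈ 75.1 %

Drainage path length: H_d = H/2 = 4.85 m (double drainage).
T_v = c_v·t/H_d² = 4.9×2.3/4.85² = 0.47912.
T_v = 0.47912 corresponds to the U > 60% branch:
U = 1 − 10^((1.781 − T_v)/0.933)/100 = 0.7515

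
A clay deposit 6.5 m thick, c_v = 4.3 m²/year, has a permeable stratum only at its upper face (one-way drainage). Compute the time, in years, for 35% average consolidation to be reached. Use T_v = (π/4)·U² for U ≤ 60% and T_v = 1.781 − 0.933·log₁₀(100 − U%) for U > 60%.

t ≈ 0.945 years

Drainage path length: H_d = H = 6.5 m (single drainage).
U ≤ 60%: T_v = (π/4)·U² = (π/4)×0.35² = 0.096211.
t = T_v·H_d²/c_v = 0.096211×6.5²/4.3 = 0.9453 years.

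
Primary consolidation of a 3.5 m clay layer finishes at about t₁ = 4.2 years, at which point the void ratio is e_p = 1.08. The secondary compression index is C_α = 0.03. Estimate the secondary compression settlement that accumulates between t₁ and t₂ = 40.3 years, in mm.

Secondary compression: S_s = C_α·H/(1+e_p)·log₁₀(t₂/t₁)
S_s = 0.03×3.5/(1+1.08)×log₁₀(40.3/4.2)
    = 0.05048 × 0.9821 = 0.04957 m

S_s ≈ 49.6 mm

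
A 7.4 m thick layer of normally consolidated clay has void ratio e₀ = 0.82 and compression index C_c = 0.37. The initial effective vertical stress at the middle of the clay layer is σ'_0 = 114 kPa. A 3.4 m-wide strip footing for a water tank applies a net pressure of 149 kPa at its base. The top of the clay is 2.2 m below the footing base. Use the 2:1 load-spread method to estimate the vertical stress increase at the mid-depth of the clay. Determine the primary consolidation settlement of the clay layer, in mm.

S_c ≈ 255 mm

Mid-depth of clay below the footing base: z = 2.2 + 7.4/2 = 5.9 m.
Stress increase at mid-clay by the 2:1 spreading method:
Δσ = qB/(B+z) = 149×3.4/(3.4+5.9) = 54.473 kPa
Final effective stress: σ'_f = σ'_0 + Δσ = 114 + 54.473 = 168.47 kPa.
Normally consolidated clay, so the full stress increment lies on the virgin compression line:
S_c = C_c·H/(1+e₀)·log₁₀(σ'_f/σ'_0) = 0.37×7.4/(1+0.82)×log₁₀(168.47/114)
    = 1.5044 × 0.16962 = 0.2552 m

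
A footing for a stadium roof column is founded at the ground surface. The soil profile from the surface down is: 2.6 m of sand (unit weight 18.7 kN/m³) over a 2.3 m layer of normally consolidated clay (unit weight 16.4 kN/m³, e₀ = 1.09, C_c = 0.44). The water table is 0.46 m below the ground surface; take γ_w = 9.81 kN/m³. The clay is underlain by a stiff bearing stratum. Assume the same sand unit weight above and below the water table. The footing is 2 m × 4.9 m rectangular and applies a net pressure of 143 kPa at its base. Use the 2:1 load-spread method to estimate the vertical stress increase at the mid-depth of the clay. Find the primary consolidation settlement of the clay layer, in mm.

S_c ≈ 124 mm

Mid-depth of clay below the ground surface: z = 2.6 + 2.3/2 = 3.75 m.
Total vertical stress at mid-clay: σ_v = 18.7×2.6 + 16.4×1.15 = 67.48 kPa.
Pore pressure: u = 9.81×(3.75 − 0.46) = 32.275 kPa.
Initial effective stress: σ'_0 = σ_v − u = 67.48 − 32.275 = 35.205 kPa.
Stress increase at mid-clay by the 2:1 spreading method:
Δσ = qBL/((B+z)(L+z)) = 143×2×4.9/((2+3.75)(4.9+3.75)) = 28.176 kPa
Final effective stress: σ'_f = σ'_0 + Δσ = 35.205 + 28.176 = 63.381 kPa.
Normally consolidated clay, so the full stress increment lies on the virgin compression line:
S_c = C_c·H/(1+e₀)·log₁₀(σ'_f/σ'_0) = 0.44×2.3/(1+1.09)×log₁₀(63.381/35.205)
    = 0.48421 × 0.25535 = 0.1236 m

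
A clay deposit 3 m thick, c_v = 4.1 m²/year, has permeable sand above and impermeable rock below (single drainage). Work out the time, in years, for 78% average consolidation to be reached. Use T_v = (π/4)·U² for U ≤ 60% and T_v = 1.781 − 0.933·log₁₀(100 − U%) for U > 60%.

t ≈ 1.16 years

Drainage path length: H_d = H = 3 m (single drainage).
U > 60%: T_v = 1.781 − 0.933·log₁₀(100 − 78) = 0.52852.
t = T_v·H_d²/c_v = 0.52852×3²/4.1 = 1.16 years.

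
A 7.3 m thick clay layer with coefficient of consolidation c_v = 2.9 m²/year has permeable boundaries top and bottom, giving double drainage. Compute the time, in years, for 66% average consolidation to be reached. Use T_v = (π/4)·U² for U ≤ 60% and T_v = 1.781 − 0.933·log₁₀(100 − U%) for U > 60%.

Drainage path length: H_d = H/2 = 3.65 m (double drainage).
U > 60%: T_v = 1.781 − 0.933·log₁₀(100 − 66) = 0.35213.
t = T_v·H_d²/c_v = 0.35213×3.65²/2.9 = 1.618 years.

t ≈ 1.62 years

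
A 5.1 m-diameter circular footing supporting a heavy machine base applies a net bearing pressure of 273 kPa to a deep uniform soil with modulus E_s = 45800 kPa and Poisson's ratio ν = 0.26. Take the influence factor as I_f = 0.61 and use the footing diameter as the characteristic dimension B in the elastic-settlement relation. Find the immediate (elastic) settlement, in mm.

Immediate (elastic) settlement: S_e = q·B·(1−ν²)/E_s · I_f.
S_e = 273 × 5.1 × (1 − 0.26²) / 45800 × 0.61
    = 273 × 5.1 × 0.9324 / 45800 × 0.61
    = 0.01729 m = 17.29 mm

S_e ≈ 17.3 mm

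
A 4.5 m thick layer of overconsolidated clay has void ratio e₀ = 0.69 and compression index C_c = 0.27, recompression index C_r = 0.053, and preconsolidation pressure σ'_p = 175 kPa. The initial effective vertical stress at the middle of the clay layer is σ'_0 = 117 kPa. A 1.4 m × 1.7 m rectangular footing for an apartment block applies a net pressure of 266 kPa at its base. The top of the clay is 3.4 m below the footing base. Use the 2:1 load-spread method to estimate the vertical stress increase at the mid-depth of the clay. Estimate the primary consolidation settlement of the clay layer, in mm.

Mid-depth of clay below the footing base: z = 3.4 + 4.5/2 = 5.65 m.
Stress increase at mid-clay by the 2:1 spreading method:
Δσ = qBL/((B+z)(L+z)) = 266×1.4×1.7/((1.4+5.65)(1.7+5.65)) = 12.217 kPa
Final effective stress: σ'_f = 117 + 12.217 = 129.22 kPa.
σ'_f = 129.22 ≤ σ'_p = 175 kPa, so the clay remains overconsolidated and only the recompression index applies:
S_c = C_r·H/(1+e₀)·log₁₀(σ'_f/σ'_0) = 0.053×4.5/1.69×log₁₀(129.22/117)
    = 0.14112 × 0.043144 = 0.006089 m

S_c ≈ 6.09 mm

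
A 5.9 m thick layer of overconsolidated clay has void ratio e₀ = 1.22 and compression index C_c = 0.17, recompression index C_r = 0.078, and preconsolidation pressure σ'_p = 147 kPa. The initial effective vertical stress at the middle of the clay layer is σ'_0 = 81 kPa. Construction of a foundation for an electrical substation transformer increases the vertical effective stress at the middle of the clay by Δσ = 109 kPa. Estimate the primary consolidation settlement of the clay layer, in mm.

S_c ≈ 104 mm

Final effective stress: σ'_f = 81 + 109 = 190 kPa.
σ'_f = 190 > σ'_p = 147 kPa, so the stress path crosses the preconsolidation pressure — recompression up to σ'_p, then virgin compression beyond:
S_c = H/(1+e₀)·[C_r·log₁₀(σ'_p/σ'_0) + C_c·log₁₀(σ'_f/σ'_p)]
    = 5.9/2.22 × [0.078×log₁₀(147/81) + 0.17×log₁₀(190/147)]
    = 2.6577 × [0.020189 + 0.018944] = 0.104 m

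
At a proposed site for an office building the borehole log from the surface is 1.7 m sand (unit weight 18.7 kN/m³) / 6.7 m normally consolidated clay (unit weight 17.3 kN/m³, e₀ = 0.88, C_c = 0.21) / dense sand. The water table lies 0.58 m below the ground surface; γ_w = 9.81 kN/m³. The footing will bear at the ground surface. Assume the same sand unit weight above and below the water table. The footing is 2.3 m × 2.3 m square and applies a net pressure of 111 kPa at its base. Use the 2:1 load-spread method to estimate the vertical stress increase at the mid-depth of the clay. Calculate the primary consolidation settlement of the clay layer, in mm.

Mid-depth of clay below the ground surface: z = 1.7 + 6.7/2 = 5.05 m.
Total vertical stress at mid-clay: σ_v = 18.7×1.7 + 17.3×3.35 = 89.745 kPa.
Pore pressure: u = 9.81×(5.05 − 0.58) = 43.851 kPa.
Initial effective stress: σ'_0 = σ_v − u = 89.745 − 43.851 = 45.894 kPa.
Stress increase at mid-clay by the 2:1 spreading method:
Δσ = qBL/((B+z)(L+z)) = 111×2.3×2.3/((2.3+5.05)(2.3+5.05)) = 10.869 kPa
Final effective stress: σ'_f = σ'_0 + Δσ = 45.894 + 10.869 = 56.763 kPa.
Normally consolidated clay, so the full stress increment lies on the virgin compression line:
S_c = C_c·H/(1+e₀)·log₁₀(σ'_f/σ'_0) = 0.21×6.7/(1+0.88)×log₁₀(56.763/45.894)
    = 0.7484 × 0.092309 = 0.06908 m

S_c ≈ 69.1 mm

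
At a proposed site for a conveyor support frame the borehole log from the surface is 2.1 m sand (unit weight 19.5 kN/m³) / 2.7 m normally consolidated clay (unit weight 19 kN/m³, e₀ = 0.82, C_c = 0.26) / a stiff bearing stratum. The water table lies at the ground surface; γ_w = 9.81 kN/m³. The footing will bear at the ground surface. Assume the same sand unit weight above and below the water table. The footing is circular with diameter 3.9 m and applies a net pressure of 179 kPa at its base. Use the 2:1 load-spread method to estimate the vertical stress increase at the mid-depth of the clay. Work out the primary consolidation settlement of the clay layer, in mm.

Mid-depth of clay below the ground surface: z = 2.1 + 2.7/2 = 3.45 m.
Total vertical stress at mid-clay: σ_v = 19.5×2.1 + 19×1.35 = 66.6 kPa.
Pore pressure: u = 9.81×(3.45 − 0) = 33.845 kPa.
Initial effective stress: σ'_0 = σ_v − u = 66.6 − 33.845 = 32.755 kPa.
Stress increase at mid-clay by the 2:1 spreading method:
Δσ ≈ qD²/(D+z)² = 179×3.9²/(3.9+3.45)² = 50.397 kPa
Final effective stress: σ'_f = σ'_0 + Δσ = 32.755 + 50.397 = 83.152 kPa.
Normally consolidated clay, so the full stress increment lies on the virgin compression line:
S_c = C_c·H/(1+e₀)·log₁₀(σ'_f/σ'_0) = 0.26×2.7/(1+0.82)×log₁₀(83.152/32.755)
    = 0.38571 × 0.4046 = 0.1561 m

S_c ≈ 156 mm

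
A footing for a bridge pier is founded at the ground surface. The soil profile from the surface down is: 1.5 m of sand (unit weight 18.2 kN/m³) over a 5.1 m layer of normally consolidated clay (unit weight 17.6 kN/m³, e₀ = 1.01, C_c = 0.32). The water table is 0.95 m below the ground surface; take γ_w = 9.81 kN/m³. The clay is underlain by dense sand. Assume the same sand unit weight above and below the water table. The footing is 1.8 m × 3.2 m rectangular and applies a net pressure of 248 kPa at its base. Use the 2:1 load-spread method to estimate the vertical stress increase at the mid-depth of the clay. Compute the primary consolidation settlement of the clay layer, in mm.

Mid-depth of clay below the ground surface: z = 1.5 + 5.1/2 = 4.05 m.
Total vertical stress at mid-clay: σ_v = 18.2×1.5 + 17.6×2.55 = 72.18 kPa.
Pore pressure: u = 9.81×(4.05 − 0.95) = 30.411 kPa.
Initial effective stress: σ'_0 = σ_v − u = 72.18 − 30.411 = 41.769 kPa.
Stress increase at mid-clay by the 2:1 spreading method:
Δσ = qBL/((B+z)(L+z)) = 248×1.8×3.2/((1.8+4.05)(3.2+4.05)) = 33.681 kPa
Final effective stress: σ'_f = σ'_0 + Δσ = 41.769 + 33.681 = 75.45 kPa.
Normally consolidated clay, so the full stress increment lies on the virgin compression line:
S_c = C_c·H/(1+e₀)·log₁₀(σ'_f/σ'_0) = 0.32×5.1/(1+1.01)×log₁₀(75.45/41.769)
    = 0.81194 × 0.25681 = 0.2085 m

S_c ≈ 209 mm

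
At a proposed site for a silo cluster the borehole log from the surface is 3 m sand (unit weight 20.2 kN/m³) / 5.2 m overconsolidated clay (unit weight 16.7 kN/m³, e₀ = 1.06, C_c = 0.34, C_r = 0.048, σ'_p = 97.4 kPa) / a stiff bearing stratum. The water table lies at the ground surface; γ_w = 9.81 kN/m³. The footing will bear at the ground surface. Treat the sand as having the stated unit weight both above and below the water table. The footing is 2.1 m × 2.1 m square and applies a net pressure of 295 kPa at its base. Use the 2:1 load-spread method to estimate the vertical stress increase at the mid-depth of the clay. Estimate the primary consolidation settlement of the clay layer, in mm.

Mid-depth of clay below the ground surface: z = 3 + 5.2/2 = 5.6 m.
Total vertical stress at mid-clay: σ_v = 20.2×3 + 16.7×2.6 = 104.02 kPa.
Pore pressure: u = 9.81×(5.6 − 0) = 54.936 kPa.
Initial effective stress: σ'_0 = σ_v − u = 104.02 − 54.936 = 49.084 kPa.
Stress increase at mid-clay by the 2:1 spreading method:
Δσ = qBL/((B+z)(L+z)) = 295×2.1×2.1/((2.1+5.6)(2.1+5.6)) = 21.942 kPa
Final effective stress: σ'_f = 49.084 + 21.942 = 71.026 kPa.
σ'_f = 71.026 ≤ σ'_p = 97.4 kPa, so the clay remains overconsolidated and only the recompression index applies:
S_c = C_r·H/(1+e₀)·log₁₀(σ'_f/σ'_0) = 0.048×5.2/2.06×log₁₀(71.026/49.084)
    = 0.12117 × 0.16048 = 0.01944 m

S_c ≈ 19.4 mm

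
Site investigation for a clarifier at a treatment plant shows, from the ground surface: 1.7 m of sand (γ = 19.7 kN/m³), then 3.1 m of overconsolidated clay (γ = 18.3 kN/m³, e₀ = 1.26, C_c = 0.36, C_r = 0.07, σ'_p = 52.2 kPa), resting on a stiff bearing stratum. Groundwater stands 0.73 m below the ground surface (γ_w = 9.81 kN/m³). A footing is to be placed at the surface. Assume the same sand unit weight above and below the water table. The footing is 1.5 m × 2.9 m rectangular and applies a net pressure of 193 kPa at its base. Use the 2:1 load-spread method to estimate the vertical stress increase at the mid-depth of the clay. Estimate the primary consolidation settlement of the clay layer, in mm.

Mid-depth of clay below the ground surface: z = 1.7 + 3.1/2 = 3.25 m.
Total vertical stress at mid-clay: σ_v = 19.7×1.7 + 18.3×1.55 = 61.855 kPa.
Pore pressure: u = 9.81×(3.25 − 0.73) = 24.721 kPa.
Initial effective stress: σ'_0 = σ_v − u = 61.855 − 24.721 = 37.134 kPa.
Stress increase at mid-clay by the 2:1 spreading method:
Δσ = qBL/((B+z)(L+z)) = 193×1.5×2.9/((1.5+3.25)(2.9+3.25)) = 28.739 kPa
Final effective stress: σ'_f = 37.134 + 28.739 = 65.873 kPa.
σ'_f = 65.873 > σ'_p = 52.2 kPa, so the stress path crosses the preconsolidation pressure — recompression up to σ'_p, then virgin compression beyond:
S_c = H/(1+e₀)·[C_r·log₁₀(σ'_p/σ'_0) + C_c·log₁₀(σ'_f/σ'_p)]
    = 3.1/2.26 × [0.07×log₁₀(52.2/37.134) + 0.36×log₁₀(65.873/52.2)]
    = 1.3717 × [0.010353 + 0.036373] = 0.06409 m

S_c ≈ 64.1 mm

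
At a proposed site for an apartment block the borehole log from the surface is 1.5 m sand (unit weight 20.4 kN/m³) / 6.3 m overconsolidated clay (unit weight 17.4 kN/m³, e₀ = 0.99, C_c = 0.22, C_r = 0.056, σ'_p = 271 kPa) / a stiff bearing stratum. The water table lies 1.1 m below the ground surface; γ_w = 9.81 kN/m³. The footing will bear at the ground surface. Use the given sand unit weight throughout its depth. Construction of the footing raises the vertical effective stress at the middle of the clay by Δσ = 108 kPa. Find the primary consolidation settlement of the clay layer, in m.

S_c ≈ 0.088 m

Mid-depth of clay below the ground surface: z = 1.5 + 6.3/2 = 4.65 m.
Total vertical stress at mid-clay: σ_v = 20.4×1.5 + 17.4×3.15 = 85.41 kPa.
Pore pressure: u = 9.81×(4.65 − 1.1) = 34.825 kPa.
Initial effective stress: σ'_0 = σ_v − u = 85.41 − 34.825 = 50.585 kPa.
Final effective stress: σ'_f = 50.585 + 108 = 158.59 kPa.
σ'_f = 158.59 ≤ σ'_p = 271 kPa, so the clay remains overconsolidated and only the recompression index applies:
S_c = C_r·H/(1+e₀)·log₁₀(σ'_f/σ'_0) = 0.056×6.3/1.99×log₁₀(158.59/50.585)
    = 0.17728 × 0.49625 = 0.08798 m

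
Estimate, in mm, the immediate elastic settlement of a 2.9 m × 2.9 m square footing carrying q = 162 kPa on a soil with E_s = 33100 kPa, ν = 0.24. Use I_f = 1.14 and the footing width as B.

S_e ≈ 15.2 mm

Immediate (elastic) settlement: S_e = q·B·(1−ν²)/E_s · I_f.
S_e = 162 × 2.9 × (1 − 0.24²) / 33100 × 1.14
    = 162 × 2.9 × 0.9424 / 33100 × 1.14
    = 0.01525 m = 15.25 mm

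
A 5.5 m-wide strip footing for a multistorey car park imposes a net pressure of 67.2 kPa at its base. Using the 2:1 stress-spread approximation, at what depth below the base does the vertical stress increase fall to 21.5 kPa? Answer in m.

2:1 spreading — at depth z the loaded area has grown by z in each plan dimension:
qB/(B+z) = Δσ_z ⇒ z = qB/Δσ_z − B = 67.2×5.5/21.5 − 5.5 = 11.69 m

z ≈ 11.7 m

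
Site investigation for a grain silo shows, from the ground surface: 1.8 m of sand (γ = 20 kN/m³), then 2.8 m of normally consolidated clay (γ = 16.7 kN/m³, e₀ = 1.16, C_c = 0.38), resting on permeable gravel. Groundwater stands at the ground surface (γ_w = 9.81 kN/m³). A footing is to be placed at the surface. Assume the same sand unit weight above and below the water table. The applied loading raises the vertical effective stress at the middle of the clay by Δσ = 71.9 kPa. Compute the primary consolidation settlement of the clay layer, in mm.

Mid-depth of clay below the ground surface: z = 1.8 + 2.8/2 = 3.2 m.
Total vertical stress at mid-clay: σ_v = 20×1.8 + 16.7×1.4 = 59.38 kPa.
Pore pressure: u = 9.81×(3.2 − 0) = 31.392 kPa.
Initial effective stress: σ'_0 = σ_v − u = 59.38 − 31.392 = 27.988 kPa.
Final effective stress: σ'_f = σ'_0 + Δσ = 27.988 + 71.9 = 99.888 kPa.
Normally consolidated clay, so the full stress increment lies on the virgin compression line:
S_c = C_c·H/(1+e₀)·log₁₀(σ'_f/σ'_0) = 0.38×2.8/(1+1.16)×log₁₀(99.888/27.988)
    = 0.49259 × 0.55254 = 0.2722 m

S_c ≈ 272 mm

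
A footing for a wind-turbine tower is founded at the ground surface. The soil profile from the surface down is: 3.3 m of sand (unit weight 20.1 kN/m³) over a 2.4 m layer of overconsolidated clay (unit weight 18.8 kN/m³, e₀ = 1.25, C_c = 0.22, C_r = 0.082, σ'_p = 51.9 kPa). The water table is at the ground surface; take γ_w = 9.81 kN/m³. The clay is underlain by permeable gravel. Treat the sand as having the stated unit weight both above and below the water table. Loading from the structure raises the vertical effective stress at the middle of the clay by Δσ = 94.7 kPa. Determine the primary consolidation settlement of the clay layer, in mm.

Mid-depth of clay below the ground surface: z = 3.3 + 2.4/2 = 4.5 m.
Total vertical stress at mid-clay: σ_v = 20.1×3.3 + 18.8×1.2 = 88.89 kPa.
Pore pressure: u = 9.81×(4.5 − 0) = 44.145 kPa.
Initial effective stress: σ'_0 = σ_v − u = 88.89 − 44.145 = 44.745 kPa.
Final effective stress: σ'_f = 44.745 + 94.7 = 139.44 kPa.
σ'_f = 139.44 > σ'_p = 51.9 kPa, so the stress path crosses the preconsolidation pressure — recompression up to σ'_p, then virgin compression beyond:
S_c = H/(1+e₀)·[C_r·log₁₀(σ'_p/σ'_0) + C_c·log₁₀(σ'_f/σ'_p)]
    = 2.4/2.25 × [0.082×log₁₀(51.9/44.745) + 0.22×log₁₀(139.44/51.9)]
    = 1.0667 × [0.0052827 + 0.094428] = 0.1064 m

S_c ≈ 106 mm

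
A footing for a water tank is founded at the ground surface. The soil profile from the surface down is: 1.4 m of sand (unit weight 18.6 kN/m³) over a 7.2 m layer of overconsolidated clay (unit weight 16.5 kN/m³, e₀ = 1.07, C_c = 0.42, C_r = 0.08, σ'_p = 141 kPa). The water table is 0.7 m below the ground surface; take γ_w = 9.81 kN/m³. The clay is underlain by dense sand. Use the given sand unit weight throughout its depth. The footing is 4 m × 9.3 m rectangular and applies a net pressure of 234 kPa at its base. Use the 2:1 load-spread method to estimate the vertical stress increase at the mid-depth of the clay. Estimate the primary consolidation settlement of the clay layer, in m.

S_c ≈ 0.114 m

Mid-depth of clay below the ground surface: z = 1.4 + 7.2/2 = 5 m.
Total vertical stress at mid-clay: σ_v = 18.6×1.4 + 16.5×3.6 = 85.44 kPa.
Pore pressure: u = 9.81×(5 − 0.7) = 42.183 kPa.
Initial effective stress: σ'_0 = σ_v − u = 85.44 − 42.183 = 43.257 kPa.
Stress increase at mid-clay by the 2:1 spreading method:
Δσ = qBL/((B+z)(L+z)) = 234×4×9.3/((4+5)(9.3+5)) = 67.636 kPa
Final effective stress: σ'_f = 43.257 + 67.636 = 110.89 kPa.
σ'_f = 110.89 ≤ σ'_p = 141 kPa, so the clay remains overconsolidated and only the recompression index applies:
S_c = C_r·H/(1+e₀)·log₁₀(σ'_f/σ'_0) = 0.08×7.2/2.07×log₁₀(110.89/43.257)
    = 0.27826 × 0.40884 = 0.1138 m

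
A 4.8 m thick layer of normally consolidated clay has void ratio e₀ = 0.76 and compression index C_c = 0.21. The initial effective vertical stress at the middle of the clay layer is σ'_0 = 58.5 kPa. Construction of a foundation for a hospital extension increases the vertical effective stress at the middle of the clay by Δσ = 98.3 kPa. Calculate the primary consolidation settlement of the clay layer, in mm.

S_c ≈ 245 mm

Final effective stress: σ'_f = σ'_0 + Δσ = 58.5 + 98.3 = 156.8 kPa.
Normally consolidated clay, so the full stress increment lies on the virgin compression line:
S_c = C_c·H/(1+e₀)·log₁₀(σ'_f/σ'_0) = 0.21×4.8/(1+0.76)×log₁₀(156.8/58.5)
    = 0.57273 × 0.42819 = 0.2452 m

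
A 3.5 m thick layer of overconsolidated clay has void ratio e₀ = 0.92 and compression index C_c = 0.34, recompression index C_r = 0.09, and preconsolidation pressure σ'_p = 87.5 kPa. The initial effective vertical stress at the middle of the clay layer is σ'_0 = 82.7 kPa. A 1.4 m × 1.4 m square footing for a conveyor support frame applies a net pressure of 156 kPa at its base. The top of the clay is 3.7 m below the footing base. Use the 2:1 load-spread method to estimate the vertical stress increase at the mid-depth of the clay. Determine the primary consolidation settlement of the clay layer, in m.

S_c ≈ 0.00925 m

Mid-depth of clay below the footing base: z = 3.7 + 3.5/2 = 5.45 m.
Stress increase at mid-clay by the 2:1 spreading method:
Δσ = qBL/((B+z)(L+z)) = 156×1.4×1.4/((1.4+5.45)(1.4+5.45)) = 6.5163 kPa
Final effective stress: σ'_f = 82.7 + 6.5163 = 89.216 kPa.
σ'_f = 89.216 > σ'_p = 87.5 kPa, so the stress path crosses the preconsolidation pressure — recompression up to σ'_p, then virgin compression beyond:
S_c = H/(1+e₀)·[C_r·log₁₀(σ'_p/σ'_0) + C_c·log₁₀(σ'_f/σ'_p)]
    = 3.5/1.92 × [0.09×log₁₀(87.5/82.7) + 0.34×log₁₀(89.216/87.5)]
    = 1.8229 × [0.0022052 + 0.0028678] = 0.009248 m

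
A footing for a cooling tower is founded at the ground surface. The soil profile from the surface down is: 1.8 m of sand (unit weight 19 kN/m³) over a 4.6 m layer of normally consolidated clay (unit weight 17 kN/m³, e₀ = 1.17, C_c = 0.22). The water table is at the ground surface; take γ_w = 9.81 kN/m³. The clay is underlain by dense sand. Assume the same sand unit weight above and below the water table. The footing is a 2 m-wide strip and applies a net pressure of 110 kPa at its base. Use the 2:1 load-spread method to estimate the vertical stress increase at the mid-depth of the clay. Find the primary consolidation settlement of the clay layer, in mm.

S_c ≈ 149 mm

Mid-depth of clay below the ground surface: z = 1.8 + 4.6/2 = 4.1 m.
Total vertical stress at mid-clay: σ_v = 19×1.8 + 17×2.3 = 73.3 kPa.
Pore pressure: u = 9.81×(4.1 − 0) = 40.221 kPa.
Initial effective stress: σ'_0 = σ_v − u = 73.3 − 40.221 = 33.079 kPa.
Stress increase at mid-clay by the 2:1 spreading method:
Δσ = qB/(B+z) = 110×2/(2+4.1) = 36.066 kPa
Final effective stress: σ'_f = σ'_0 + Δσ = 33.079 + 36.066 = 69.145 kPa.
Normally consolidated clay, so the full stress increment lies on the virgin compression line:
S_c = C_c·H/(1+e₀)·log₁₀(σ'_f/σ'_0) = 0.22×4.6/(1+1.17)×log₁₀(69.145/33.079)
    = 0.46636 × 0.32021 = 0.1493 m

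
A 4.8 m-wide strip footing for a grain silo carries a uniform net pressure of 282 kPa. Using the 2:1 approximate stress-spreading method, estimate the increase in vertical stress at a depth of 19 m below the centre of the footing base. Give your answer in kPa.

Δσ_z ≈ 56.9 kPa

By the 2:1 method the load spreads at 1 horizontal : 2 vertical, so at depth z the loaded area has grown by z in each plan dimension:
Δσ = qB/(B+z) = 282×4.8/(4.8+19) = 56.874 kPa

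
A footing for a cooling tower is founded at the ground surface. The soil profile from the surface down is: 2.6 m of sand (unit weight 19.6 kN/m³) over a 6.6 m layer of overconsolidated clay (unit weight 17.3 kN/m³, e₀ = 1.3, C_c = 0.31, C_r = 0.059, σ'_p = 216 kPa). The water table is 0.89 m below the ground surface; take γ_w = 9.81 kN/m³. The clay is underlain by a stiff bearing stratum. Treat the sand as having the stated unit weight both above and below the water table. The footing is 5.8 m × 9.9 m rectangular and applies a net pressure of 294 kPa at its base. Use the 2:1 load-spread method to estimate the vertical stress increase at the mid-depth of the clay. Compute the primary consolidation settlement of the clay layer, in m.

S_c ≈ 0.0688 m

Mid-depth of clay below the ground surface: z = 2.6 + 6.6/2 = 5.9 m.
Total vertical stress at mid-clay: σ_v = 19.6×2.6 + 17.3×3.3 = 108.05 kPa.
Pore pressure: u = 9.81×(5.9 − 0.89) = 49.148 kPa.
Initial effective stress: σ'_0 = σ_v − u = 108.05 − 49.148 = 58.902 kPa.
Stress increase at mid-clay by the 2:1 spreading method:
Δσ = qBL/((B+z)(L+z)) = 294×5.8×9.9/((5.8+5.9)(9.9+5.9)) = 91.32 kPa
Final effective stress: σ'_f = 58.902 + 91.32 = 150.22 kPa.
σ'_f = 150.22 ≤ σ'_p = 216 kPa, so the clay remains overconsolidated and only the recompression index applies:
S_c = C_r·H/(1+e₀)·log₁₀(σ'_f/σ'_0) = 0.059×6.6/2.3×log₁₀(150.22/58.902)
    = 0.16931 × 0.4066 = 0.06884 m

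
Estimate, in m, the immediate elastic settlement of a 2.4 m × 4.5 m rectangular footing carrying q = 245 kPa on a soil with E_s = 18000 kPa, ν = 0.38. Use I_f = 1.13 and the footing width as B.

Immediate (elastic) settlement: S_e = q·B·(1−ν²)/E_s · I_f.
S_e = 245 × 2.4 × (1 − 0.38²) / 18000 × 1.13
    = 245 × 2.4 × 0.8556 / 18000 × 1.13
    = 0.03158 m

S_e ≈ 0.0316 m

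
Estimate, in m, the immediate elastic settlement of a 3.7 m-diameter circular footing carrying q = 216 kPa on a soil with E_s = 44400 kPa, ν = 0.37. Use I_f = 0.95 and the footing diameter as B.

S_e ≈ 0.0148 m

Immediate (elastic) settlement: S_e = q·B·(1−ν²)/E_s · I_f.
S_e = 216 × 3.7 × (1 − 0.37²) / 44400 × 0.95
    = 216 × 3.7 × 0.8631 / 44400 × 0.95
    = 0.01476 m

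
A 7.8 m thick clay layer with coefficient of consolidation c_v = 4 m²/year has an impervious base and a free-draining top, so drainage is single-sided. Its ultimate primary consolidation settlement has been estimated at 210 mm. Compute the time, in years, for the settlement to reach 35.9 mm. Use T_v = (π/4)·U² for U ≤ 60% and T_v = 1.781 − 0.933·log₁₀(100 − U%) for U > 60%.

t ≈ 0.349 years

Drainage path length: H_d = H = 7.8 m (single drainage).
U = S(t)/S_ult = 35.9/210 = 0.171.
U ≤ 60%: T_v = (π/4)·U² = (π/4)×0.17095² = 0.022953.
t = T_v·H_d²/c_v = 0.022953×7.8²/4 = 0.3491 years.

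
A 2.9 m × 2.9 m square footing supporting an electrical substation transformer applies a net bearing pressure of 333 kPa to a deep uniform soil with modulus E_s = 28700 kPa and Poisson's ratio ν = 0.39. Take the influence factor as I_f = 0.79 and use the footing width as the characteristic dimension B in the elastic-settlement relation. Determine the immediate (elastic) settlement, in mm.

S_e ≈ 22.5 mm

Immediate (elastic) settlement: S_e = q·B·(1−ν²)/E_s · I_f.
S_e = 333 × 2.9 × (1 − 0.39²) / 28700 × 0.79
    = 333 × 2.9 × 0.8479 / 28700 × 0.79
    = 0.02254 m = 22.54 mm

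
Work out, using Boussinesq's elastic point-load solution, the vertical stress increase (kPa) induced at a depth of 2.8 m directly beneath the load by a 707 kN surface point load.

Boussinesq vertical stress below a point load on an elastic half-space:
Δσ_z = 3P/(2πz²) · [1 + (r/z)²]^(−5/2)
r/z = 0/2.8 = 0; [1+(r/z)²]^(−5/2) = 1.
Δσ_z = 3×707/(2π×2.8²) × 1 = 43.057 × 1 = 43.06 kPa

Δσ_z ≈ 43.1 kPa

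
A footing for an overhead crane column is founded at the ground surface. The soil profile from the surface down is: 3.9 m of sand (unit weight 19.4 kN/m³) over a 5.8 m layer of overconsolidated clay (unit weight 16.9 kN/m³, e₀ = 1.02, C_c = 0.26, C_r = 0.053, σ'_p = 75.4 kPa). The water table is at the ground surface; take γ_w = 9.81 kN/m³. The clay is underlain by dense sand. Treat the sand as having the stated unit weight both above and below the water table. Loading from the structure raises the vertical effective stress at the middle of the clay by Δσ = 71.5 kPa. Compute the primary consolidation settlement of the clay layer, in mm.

Mid-depth of clay below the ground surface: z = 3.9 + 5.8/2 = 6.8 m.
Total vertical stress at mid-clay: σ_v = 19.4×3.9 + 16.9×2.9 = 124.67 kPa.
Pore pressure: u = 9.81×(6.8 − 0) = 66.708 kPa.
Initial effective stress: σ'_0 = σ_v − u = 124.67 − 66.708 = 57.962 kPa.
Final effective stress: σ'_f = 57.962 + 71.5 = 129.46 kPa.
σ'_f = 129.46 > σ'_p = 75.4 kPa, so the stress path crosses the preconsolidation pressure — recompression up to σ'_p, then virgin compression beyond:
S_c = H/(1+e₀)·[C_r·log₁₀(σ'_p/σ'_0) + C_c·log₁₀(σ'_f/σ'_p)]
    = 5.8/2.02 × [0.053×log₁₀(75.4/57.962) + 0.26×log₁₀(129.46/75.4)]
    = 2.8713 × [0.0060541 + 0.061039] = 0.1926 m

S_c ≈ 193 mm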